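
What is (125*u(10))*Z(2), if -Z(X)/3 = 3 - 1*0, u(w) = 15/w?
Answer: -3375/2 ≈ -1687.5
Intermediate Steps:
Z(X) = -9 (Z(X) = -3*(3 - 1*0) = -3*(3 + 0) = -3*3 = -9)
(125*u(10))*Z(2) = (125*(15/10))*(-9) = (125*(15*(1/10)))*(-9) = (125*(3/2))*(-9) = (375/2)*(-9) = -3375/2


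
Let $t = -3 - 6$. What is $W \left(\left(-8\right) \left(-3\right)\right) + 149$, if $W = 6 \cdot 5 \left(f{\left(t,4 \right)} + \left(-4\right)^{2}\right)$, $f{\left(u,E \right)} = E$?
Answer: $14549$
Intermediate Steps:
$t = -9$ ($t = -3 - 6 = -9$)
$W = 600$ ($W = 6 \cdot 5 \left(4 + \left(-4\right)^{2}\right) = 30 \left(4 + 16\right) = 30 \cdot 20 = 600$)
$W \left(\left(-8\right) \left(-3\right)\right) + 149 = 600 \left(\left(-8\right) \left(-3\right)\right) + 149 = 600 \cdot 24 + 149 = 14400 + 149 = 14549$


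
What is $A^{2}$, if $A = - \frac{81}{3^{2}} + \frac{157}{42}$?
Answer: $\frac{48841}{1764} \approx 27.688$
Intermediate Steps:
$A = - \frac{221}{42}$ ($A = - \frac{81}{9} + 157 \cdot \frac{1}{42} = \left(-81\right) \frac{1}{9} + \frac{157}{42} = -9 + \frac{157}{42} = - \frac{221}{42} \approx -5.2619$)
$A^{2} = \left(- \frac{221}{42}\right)^{2} = \frac{48841}{1764}$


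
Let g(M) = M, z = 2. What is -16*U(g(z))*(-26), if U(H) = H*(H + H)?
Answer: 3328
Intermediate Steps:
U(H) = 2*H² (U(H) = H*(2*H) = 2*H²)
-16*U(g(z))*(-26) = -32*2²*(-26) = -32*4*(-26) = -16*8*(-26) = -128*(-26) = 3328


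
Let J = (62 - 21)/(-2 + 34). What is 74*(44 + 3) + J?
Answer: 111337/32 ≈ 3479.3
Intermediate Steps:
J = 41/32 ≈ 1.2813
74*(44 + 3) + J = 74*(44 + 3) + 41/32 = 74*47 + 41/32 = 3478 + 41/32 = 111337/32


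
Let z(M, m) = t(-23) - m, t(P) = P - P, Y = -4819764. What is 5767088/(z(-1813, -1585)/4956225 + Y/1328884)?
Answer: -118698351247679235/74642901718 ≈ -1.5902e+6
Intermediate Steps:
t(P) = 0
z(M, m) = -m (z(M, m) = 0 - m = -m)
5767088/(z(-1813, -1585)/4956225 + Y/1328884) = 5767088/(-1*(-1585)/4956225 - 4819764/1328884) = 5767088/(1585*(1/4956225) - 4819764*1/1328884) = 5767088/(317/991245 - 1204941/332221) = 5767088/(-1194286427488/329312405145) = 5767088*(-329312405145/1194286427488) = -118698351247679235/74642901718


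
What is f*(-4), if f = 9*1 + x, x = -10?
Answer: 4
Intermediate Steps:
f = -1 (f = 9*1 - 10 = 9 - 10 = -1)
f*(-4) = -1*(-4) = 4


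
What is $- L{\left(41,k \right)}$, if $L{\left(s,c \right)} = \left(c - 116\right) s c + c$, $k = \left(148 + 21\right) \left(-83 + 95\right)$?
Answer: $-158981004$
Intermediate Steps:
$k = 2028$ ($k = 169 \cdot 12 = 2028$)
$L{\left(s,c \right)} = c + c s \left(-116 + c\right)$ ($L{\left(s,c \right)} = \left(c - 116\right) s c + c = \left(-116 + c\right) s c + c = s \left(-116 + c\right) c + c = c s \left(-116 + c\right) + c = c + c s \left(-116 + c\right)$)
$- L{\left(41,k \right)} = - 2028 \left(1 - 4756 + 2028 \cdot 41\right) = - 2028 \left(1 - 4756 + 83148\right) = - 2028 \cdot 78393 = \left(-1\right) 158981004 = -158981004$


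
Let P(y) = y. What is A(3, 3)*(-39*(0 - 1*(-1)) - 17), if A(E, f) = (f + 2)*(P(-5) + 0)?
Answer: 1400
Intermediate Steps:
A(E, f) = -10 - 5*f (A(E, f) = (f + 2)*(-5 + 0) = (2 + f)*(-5) = -10 - 5*f)
A(3, 3)*(-39*(0 - 1*(-1)) - 17) = (-10 - 5*3)*(-39*(0 - 1*(-1)) - 17) = (-10 - 15)*(-39*(0 + 1) - 17) = -25*(-39*1 - 17) = -25*(-39 - 17) = -25*(-56) = 1400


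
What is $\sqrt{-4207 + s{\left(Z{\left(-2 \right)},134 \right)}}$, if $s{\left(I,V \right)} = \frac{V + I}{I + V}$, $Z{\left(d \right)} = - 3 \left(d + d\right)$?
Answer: $i \sqrt{4206} \approx 64.854 i$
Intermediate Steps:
$Z{\left(d \right)} = - 6 d$ ($Z{\left(d \right)} = - 3 \cdot 2 d = - 6 d$)
$s{\left(I,V \right)} = 1$ ($s{\left(I,V \right)} = \frac{I + V}{I + V} = 1$)
$\sqrt{-4207 + s{\left(Z{\left(-2 \right)},134 \right)}} = \sqrt{-4207 + 1} = \sqrt{-4206} = i \sqrt{4206}$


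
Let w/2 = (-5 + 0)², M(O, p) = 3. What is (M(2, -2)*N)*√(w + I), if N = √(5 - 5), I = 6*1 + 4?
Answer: 0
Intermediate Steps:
I = 10 (I = 6 + 4 = 10)
w = 50 (w = 2*(-5 + 0)² = 2*(-5)² = 2*25 = 50)
N = 0 (N = √0 = 0)
(M(2, -2)*N)*√(w + I) = (3*0)*√(50 + 10) = 0*√60 = 0*(2*√15) = 0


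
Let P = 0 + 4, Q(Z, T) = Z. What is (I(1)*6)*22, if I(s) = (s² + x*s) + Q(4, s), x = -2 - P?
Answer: -132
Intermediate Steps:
P = 4
x = -6 (x = -2 - 1*4 = -2 - 4 = -6)
I(s) = 4 + s² - 6*s (I(s) = (s² - 6*s) + 4 = 4 + s² - 6*s)
(I(1)*6)*22 = ((4 + 1² - 6*1)*6)*22 = ((4 + 1 - 6)*6)*22 = -1*6*22 = -6*22 = -132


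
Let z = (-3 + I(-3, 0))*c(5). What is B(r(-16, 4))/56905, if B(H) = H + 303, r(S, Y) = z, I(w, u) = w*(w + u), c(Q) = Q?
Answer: 333/56905 ≈ 0.0058519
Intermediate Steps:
I(w, u) = w*(u + w)
z = 30 (z = (-3 - 3*(0 - 3))*5 = (-3 - 3*(-3))*5 = (-3 + 9)*5 = 6*5 = 30)
r(S, Y) = 30
B(H) = 303 + H
B(r(-16, 4))/56905 = (303 + 30)/56905 = 333*(1/56905) = 333/56905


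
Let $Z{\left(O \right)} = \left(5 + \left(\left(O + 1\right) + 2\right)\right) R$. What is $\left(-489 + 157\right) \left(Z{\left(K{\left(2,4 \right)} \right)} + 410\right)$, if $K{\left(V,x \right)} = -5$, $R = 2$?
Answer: $-138112$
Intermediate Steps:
$Z{\left(O \right)} = 16 + 2 O$ ($Z{\left(O \right)} = \left(5 + \left(\left(O + 1\right) + 2\right)\right) 2 = \left(5 + \left(\left(1 + O\right) + 2\right)\right) 2 = \left(5 + \left(3 + O\right)\right) 2 = \left(8 + O\right) 2 = 16 + 2 O$)
$\left(-489 + 157\right) \left(Z{\left(K{\left(2,4 \right)} \right)} + 410\right) = \left(-489 + 157\right) \left(\left(16 + 2 \left(-5\right)\right) + 410\right) = - 332 \left(\left(16 - 10\right) + 410\right) = - 332 \left(6 + 410\right) = \left(-332\right) 416 = -138112$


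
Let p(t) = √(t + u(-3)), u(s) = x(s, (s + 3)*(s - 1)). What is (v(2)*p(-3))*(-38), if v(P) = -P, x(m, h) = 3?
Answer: 0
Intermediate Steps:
u(s) = 3
p(t) = √(3 + t) (p(t) = √(t + 3) = √(3 + t))
(v(2)*p(-3))*(-38) = ((-1*2)*√(3 - 3))*(-38) = -2*√0*(-38) = -2*0*(-38) = 0*(-38) = 0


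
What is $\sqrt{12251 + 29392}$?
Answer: $3 \sqrt{4627} \approx 204.07$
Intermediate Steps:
$\sqrt{12251 + 29392} = \sqrt{41643} = 3 \sqrt{4627}$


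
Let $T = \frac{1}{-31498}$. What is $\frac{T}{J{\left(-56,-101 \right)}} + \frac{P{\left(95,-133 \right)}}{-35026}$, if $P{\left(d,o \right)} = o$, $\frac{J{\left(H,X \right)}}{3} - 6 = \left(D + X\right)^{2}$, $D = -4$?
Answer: $\frac{34658571434}{9127454359041} \approx 0.0037972$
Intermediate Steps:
$T = - \frac{1}{31498} \approx -3.1748 \cdot 10^{-5}$
$J{\left(H,X \right)} = 18 + 3 \left(-4 + X\right)^{2}$
$\frac{T}{J{\left(-56,-101 \right)}} + \frac{P{\left(95,-133 \right)}}{-35026} = - \frac{1}{31498 \left(18 + 3 \left(-4 - 101\right)^{2}\right)} - \frac{133}{-35026} = - \frac{1}{31498 \left(18 + 3 \left(-105\right)^{2}\right)} - - \frac{133}{35026} = - \frac{1}{31498 \left(18 + 3 \cdot 11025\right)} + \frac{133}{35026} = - \frac{1}{31498 \left(18 + 33075\right)} + \frac{133}{35026} = - \frac{1}{31498 \cdot 33093} + \frac{133}{35026} = \left(- \frac{1}{31498}\right) \frac{1}{33093} + \frac{133}{35026} = - \frac{1}{1042363314} + \frac{133}{35026} = \frac{34658571434}{9127454359041}$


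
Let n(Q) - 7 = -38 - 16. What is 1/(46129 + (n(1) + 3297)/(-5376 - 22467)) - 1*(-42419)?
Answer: 54481542464086/1284366497 ≈ 42419.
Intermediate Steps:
n(Q) = -47 (n(Q) = 7 + (-38 - 16) = 7 - 54 = -47)
1/(46129 + (n(1) + 3297)/(-5376 - 22467)) - 1*(-42419) = 1/(46129 + (-47 + 3297)/(-5376 - 22467)) - 1*(-42419) = 1/(46129 + 3250/(-27843)) + 42419 = 1/(46129 + 3250*(-1/27843)) + 42419 = 1/(46129 - 3250/27843) + 42419 = 1/(1284366497/27843) + 42419 = 27843/1284366497 + 42419 = 54481542464086/1284366497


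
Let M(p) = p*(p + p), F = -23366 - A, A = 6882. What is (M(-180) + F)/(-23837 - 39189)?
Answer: -17276/31513 ≈ -0.54822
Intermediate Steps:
F = -30248 (F = -23366 - 1*6882 = -23366 - 6882 = -30248)
M(p) = 2*p² (M(p) = p*(2*p) = 2*p²)
(M(-180) + F)/(-23837 - 39189) = (2*(-180)² - 30248)/(-23837 - 39189) = (2*32400 - 30248)/(-63026) = (64800 - 30248)*(-1/63026) = 34552*(-1/63026) = -17276/31513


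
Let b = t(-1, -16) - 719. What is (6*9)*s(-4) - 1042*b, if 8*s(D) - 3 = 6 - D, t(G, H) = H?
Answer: 3063831/4 ≈ 7.6596e+5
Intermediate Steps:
s(D) = 9/8 - D/8 (s(D) = 3/8 + (6 - D)/8 = 3/8 + (¾ - D/8) = 9/8 - D/8)
b = -735 (b = -16 - 719 = -735)
(6*9)*s(-4) - 1042*b = (6*9)*(9/8 - ⅛*(-4)) - 1042*(-735) = 54*(9/8 + ½) + 765870 = 54*(13/8) + 765870 = 351/4 + 765870 = 3063831/4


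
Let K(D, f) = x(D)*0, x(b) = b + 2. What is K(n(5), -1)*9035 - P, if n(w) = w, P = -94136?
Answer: 94136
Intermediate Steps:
x(b) = 2 + b
K(D, f) = 0 (K(D, f) = (2 + D)*0 = 0)
K(n(5), -1)*9035 - P = 0*9035 - 1*(-94136) = 0 + 94136 = 94136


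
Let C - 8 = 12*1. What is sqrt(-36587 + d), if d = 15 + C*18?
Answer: 2*I*sqrt(9053) ≈ 190.29*I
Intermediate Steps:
C = 20 (C = 8 + 12*1 = 8 + 12 = 20)
d = 375 (d = 15 + 20*18 = 15 + 360 = 375)
sqrt(-36587 + d) = sqrt(-36587 + 375) = sqrt(-36212) = 2*I*sqrt(9053)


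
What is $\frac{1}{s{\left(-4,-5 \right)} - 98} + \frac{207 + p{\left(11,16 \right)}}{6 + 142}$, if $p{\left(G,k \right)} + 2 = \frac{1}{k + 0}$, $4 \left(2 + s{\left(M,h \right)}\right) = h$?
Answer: $\frac{1319333}{959040} \approx 1.3757$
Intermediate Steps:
$s{\left(M,h \right)} = -2 + \frac{h}{4}$
$p{\left(G,k \right)} = -2 + \frac{1}{k}$ ($p{\left(G,k \right)} = -2 + \frac{1}{k + 0} = -2 + \frac{1}{k}$)
$\frac{1}{s{\left(-4,-5 \right)} - 98} + \frac{207 + p{\left(11,16 \right)}}{6 + 142} = \frac{1}{\left(-2 + \frac{1}{4} \left(-5\right)\right) - 98} + \frac{207 - \left(2 - \frac{1}{16}\right)}{6 + 142} = \frac{1}{\left(-2 - \frac{5}{4}\right) - 98} + \frac{207 + \left(-2 + \frac{1}{16}\right)}{148} = \frac{1}{- \frac{13}{4} - 98} + \left(207 - \frac{31}{16}\right) \frac{1}{148} = \frac{1}{- \frac{405}{4}} + \frac{3281}{16} \cdot \frac{1}{148} = - \frac{4}{405} + \frac{3281}{2368} = \frac{1319333}{959040}$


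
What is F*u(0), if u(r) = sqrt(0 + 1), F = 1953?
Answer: 1953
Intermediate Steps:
u(r) = 1 (u(r) = sqrt(1) = 1)
F*u(0) = 1953*1 = 1953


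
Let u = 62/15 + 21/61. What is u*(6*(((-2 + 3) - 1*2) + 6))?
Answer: 8194/61 ≈ 134.33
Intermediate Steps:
u = 4097/915 (u = 62*(1/15) + 21*(1/61) = 62/15 + 21/61 = 4097/915 ≈ 4.4776)
u*(6*(((-2 + 3) - 1*2) + 6)) = 4097*(6*(((-2 + 3) - 1*2) + 6))/915 = 4097*(6*((1 - 2) + 6))/915 = 4097*(6*(-1 + 6))/915 = 4097*(6*5)/915 = (4097/915)*30 = 8194/61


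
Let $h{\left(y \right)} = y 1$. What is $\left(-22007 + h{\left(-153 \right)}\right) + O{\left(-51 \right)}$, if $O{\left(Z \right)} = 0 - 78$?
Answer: $-22238$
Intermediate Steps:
$O{\left(Z \right)} = -78$
$h{\left(y \right)} = y$
$\left(-22007 + h{\left(-153 \right)}\right) + O{\left(-51 \right)} = \left(-22007 - 153\right) - 78 = -22160 - 78 = -22238$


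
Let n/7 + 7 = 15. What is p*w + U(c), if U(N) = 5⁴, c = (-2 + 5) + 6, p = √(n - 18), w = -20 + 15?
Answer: 625 - 5*√38 ≈ 594.18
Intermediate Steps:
n = 56 (n = -49 + 7*15 = -49 + 105 = 56)
w = -5
p = √38 (p = √(56 - 18) = √38 ≈ 6.1644)
c = 9 (c = 3 + 6 = 9)
U(N) = 625
p*w + U(c) = √38*(-5) + 625 = -5*√38 + 625 = 625 - 5*√38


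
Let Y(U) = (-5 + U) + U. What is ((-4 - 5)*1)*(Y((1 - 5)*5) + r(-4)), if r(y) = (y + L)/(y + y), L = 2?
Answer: 1611/4 ≈ 402.75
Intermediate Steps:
r(y) = (2 + y)/(2*y) (r(y) = (y + 2)/(y + y) = (2 + y)/((2*y)) = (2 + y)*(1/(2*y)) = (2 + y)/(2*y))
Y(U) = -5 + 2*U
((-4 - 5)*1)*(Y((1 - 5)*5) + r(-4)) = ((-4 - 5)*1)*((-5 + 2*((1 - 5)*5)) + (1/2)*(2 - 4)/(-4)) = (-9*1)*((-5 + 2*(-4*5)) + (1/2)*(-1/4)*(-2)) = -9*((-5 + 2*(-20)) + 1/4) = -9*((-5 - 40) + 1/4) = -9*(-45 + 1/4) = -9*(-179/4) = 1611/4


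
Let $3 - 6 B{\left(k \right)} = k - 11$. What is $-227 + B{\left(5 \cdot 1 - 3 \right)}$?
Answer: $-225$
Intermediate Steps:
$B{\left(k \right)} = \frac{7}{3} - \frac{k}{6}$ ($B{\left(k \right)} = \frac{1}{2} - \frac{k - 11}{6} = \frac{1}{2} - \frac{-11 + k}{6} = \frac{1}{2} - \left(- \frac{11}{6} + \frac{k}{6}\right) = \frac{7}{3} - \frac{k}{6}$)
$-227 + B{\left(5 \cdot 1 - 3 \right)} = -227 + \left(\frac{7}{3} - \frac{5 \cdot 1 - 3}{6}\right) = -227 + \left(\frac{7}{3} - \frac{5 - 3}{6}\right) = -227 + \left(\frac{7}{3} - \frac{1}{3}\right) = -227 + 2 = -225$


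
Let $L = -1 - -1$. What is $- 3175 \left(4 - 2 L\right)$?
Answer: $-12700$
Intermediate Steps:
$L = 0$ ($L = -1 + 1 = 0$)
$- 3175 \left(4 - 2 L\right) = - 3175 \left(4 - 0\right) = - 3175 \left(4 + 0\right) = \left(-3175\right) 4 = -12700$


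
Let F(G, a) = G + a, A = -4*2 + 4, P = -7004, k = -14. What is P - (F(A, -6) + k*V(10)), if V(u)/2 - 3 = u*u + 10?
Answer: -3830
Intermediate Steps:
V(u) = 26 + 2*u² (V(u) = 6 + 2*(u*u + 10) = 6 + 2*(u² + 10) = 6 + 2*(10 + u²) = 6 + (20 + 2*u²) = 26 + 2*u²)
A = -4 (A = -8 + 4 = -4)
P - (F(A, -6) + k*V(10)) = -7004 - ((-4 - 6) - 14*(26 + 2*10²)) = -7004 - (-10 - 14*(26 + 2*100)) = -7004 - (-10 - 14*(26 + 200)) = -7004 - (-10 - 14*226) = -7004 - (-10 - 3164) = -7004 - 1*(-3174) = -7004 + 3174 = -3830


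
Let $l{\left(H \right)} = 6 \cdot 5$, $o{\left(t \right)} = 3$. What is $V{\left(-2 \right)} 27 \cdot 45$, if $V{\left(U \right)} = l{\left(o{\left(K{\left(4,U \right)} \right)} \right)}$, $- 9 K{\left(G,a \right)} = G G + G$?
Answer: $36450$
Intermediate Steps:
$K{\left(G,a \right)} = - \frac{G}{9} - \frac{G^{2}}{9}$ ($K{\left(G,a \right)} = - \frac{G G + G}{9} = - \frac{G^{2} + G}{9} = - \frac{G + G^{2}}{9} = - \frac{G}{9} - \frac{G^{2}}{9}$)
$l{\left(H \right)} = 30$
$V{\left(U \right)} = 30$
$V{\left(-2 \right)} 27 \cdot 45 = 30 \cdot 27 \cdot 45 = 810 \cdot 45 = 36450$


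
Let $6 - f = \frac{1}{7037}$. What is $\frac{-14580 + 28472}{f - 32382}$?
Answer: $- \frac{97758004}{227829913} \approx -0.42908$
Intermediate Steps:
$f = \frac{42221}{7037}$ ($f = 6 - \frac{1}{7037} = \frac{42221}{7037} \approx 5.9999$)
$\frac{-14580 + 28472}{f - 32382} = \frac{-14580 + 28472}{\frac{42221}{7037} - 32382} = \frac{13892}{- \frac{227829913}{7037}} = 13892 \left(- \frac{7037}{227829913}\right) = - \frac{97758004}{227829913}$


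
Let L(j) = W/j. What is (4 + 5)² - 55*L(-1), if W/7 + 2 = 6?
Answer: 1621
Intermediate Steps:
W = 28 (W = -14 + 7*6 = -14 + 42 = 28)
L(j) = 28/j
(4 + 5)² - 55*L(-1) = (4 + 5)² - 1540/(-1) = 9² - 1540*(-1) = 81 - 55*(-28) = 81 + 1540 = 1621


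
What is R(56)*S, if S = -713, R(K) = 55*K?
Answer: -2196040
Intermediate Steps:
R(56)*S = (55*56)*(-713) = 3080*(-713) = -2196040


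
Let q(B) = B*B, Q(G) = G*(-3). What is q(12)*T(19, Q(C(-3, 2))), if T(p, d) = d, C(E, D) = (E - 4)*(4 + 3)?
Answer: 21168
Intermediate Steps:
C(E, D) = -28 + 7*E (C(E, D) = (-4 + E)*7 = -28 + 7*E)
Q(G) = -3*G
q(B) = B²
q(12)*T(19, Q(C(-3, 2))) = 12²*(-3*(-28 + 7*(-3))) = 144*(-3*(-28 - 21)) = 144*(-3*(-49)) = 144*147 = 21168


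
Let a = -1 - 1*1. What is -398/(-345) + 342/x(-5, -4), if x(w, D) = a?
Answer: -58597/345 ≈ -169.85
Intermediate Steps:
a = -2 (a = -1 - 1 = -2)
x(w, D) = -2
-398/(-345) + 342/x(-5, -4) = -398/(-345) + 342/(-2) = -398*(-1/345) + 342*(-½) = 398/345 - 171 = -58597/345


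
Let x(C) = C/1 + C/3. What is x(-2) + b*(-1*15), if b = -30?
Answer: 1342/3 ≈ 447.33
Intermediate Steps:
x(C) = 4*C/3 (x(C) = C*1 + C*(⅓) = C + C/3 = 4*C/3)
x(-2) + b*(-1*15) = (4/3)*(-2) - (-30)*15 = -8/3 - 30*(-15) = -8/3 + 450 = 1342/3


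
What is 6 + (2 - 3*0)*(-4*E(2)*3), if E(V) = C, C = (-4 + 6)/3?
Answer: -10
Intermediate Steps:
C = ⅔ (C = 2*(⅓) = ⅔ ≈ 0.66667)
E(V) = ⅔
6 + (2 - 3*0)*(-4*E(2)*3) = 6 + (2 - 3*0)*(-4*⅔*3) = 6 + (2 + 0)*(-8/3*3) = 6 + 2*(-8) = 6 - 16 = -10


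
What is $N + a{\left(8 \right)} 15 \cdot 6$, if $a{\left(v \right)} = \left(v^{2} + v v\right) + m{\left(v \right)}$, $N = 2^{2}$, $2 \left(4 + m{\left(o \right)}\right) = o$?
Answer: $11524$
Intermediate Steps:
$m{\left(o \right)} = -4 + \frac{o}{2}$
$N = 4$
$a{\left(v \right)} = -4 + \frac{v}{2} + 2 v^{2}$ ($a{\left(v \right)} = \left(v^{2} + v v\right) + \left(-4 + \frac{v}{2}\right) = \left(v^{2} + v^{2}\right) + \left(-4 + \frac{v}{2}\right) = 2 v^{2} + \left(-4 + \frac{v}{2}\right) = -4 + \frac{v}{2} + 2 v^{2}$)
$N + a{\left(8 \right)} 15 \cdot 6 = 4 + \left(-4 + \frac{1}{2} \cdot 8 + 2 \cdot 8^{2}\right) 15 \cdot 6 = 4 + \left(-4 + 4 + 2 \cdot 64\right) 90 = 4 + \left(-4 + 4 + 128\right) 90 = 4 + 128 \cdot 90 = 4 + 11520 = 11524$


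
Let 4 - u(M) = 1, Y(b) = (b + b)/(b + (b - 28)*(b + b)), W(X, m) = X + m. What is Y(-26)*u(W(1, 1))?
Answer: -6/107 ≈ -0.056075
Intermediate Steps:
Y(b) = 2*b/(b + 2*b*(-28 + b)) (Y(b) = (2*b)/(b + (-28 + b)*(2*b)) = (2*b)/(b + 2*b*(-28 + b)) = 2*b/(b + 2*b*(-28 + b)))
u(M) = 3 (u(M) = 4 - 1*1 = 4 - 1 = 3)
Y(-26)*u(W(1, 1)) = (2/(-55 + 2*(-26)))*3 = (2/(-55 - 52))*3 = (2/(-107))*3 = (2*(-1/107))*3 = -2/107*3 = -6/107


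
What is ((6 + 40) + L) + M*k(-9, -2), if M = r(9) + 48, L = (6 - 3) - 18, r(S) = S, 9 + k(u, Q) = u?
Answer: -995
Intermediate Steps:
k(u, Q) = -9 + u
L = -15 (L = 3 - 18 = -15)
M = 57 (M = 9 + 48 = 57)
((6 + 40) + L) + M*k(-9, -2) = ((6 + 40) - 15) + 57*(-9 - 9) = (46 - 15) + 57*(-18) = 31 - 1026 = -995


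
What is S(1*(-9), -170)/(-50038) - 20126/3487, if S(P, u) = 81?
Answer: -1007347235/174482506 ≈ -5.7733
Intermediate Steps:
S(1*(-9), -170)/(-50038) - 20126/3487 = 81/(-50038) - 20126/3487 = 81*(-1/50038) - 20126*1/3487 = -81/50038 - 20126/3487 = -1007347235/174482506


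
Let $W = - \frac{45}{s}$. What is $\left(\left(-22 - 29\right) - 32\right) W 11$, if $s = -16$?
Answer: $- \frac{41085}{16} \approx -2567.8$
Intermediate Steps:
$W = \frac{45}{16}$ ($W = - \frac{45}{-16} = \left(-45\right) \left(- \frac{1}{16}\right) = \frac{45}{16} \approx 2.8125$)
$\left(\left(-22 - 29\right) - 32\right) W 11 = \left(\left(-22 - 29\right) - 32\right) \frac{45}{16} \cdot 11 = \left(-51 - 32\right) \frac{45}{16} \cdot 11 = \left(-83\right) \frac{45}{16} \cdot 11 = \left(- \frac{3735}{16}\right) 11 = - \frac{41085}{16}$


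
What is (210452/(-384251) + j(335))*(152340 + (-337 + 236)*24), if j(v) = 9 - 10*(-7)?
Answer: 4519274338332/384251 ≈ 1.1761e+7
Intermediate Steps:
j(v) = 79 (j(v) = 9 + 70 = 79)
(210452/(-384251) + j(335))*(152340 + (-337 + 236)*24) = (210452/(-384251) + 79)*(152340 + (-337 + 236)*24) = (210452*(-1/384251) + 79)*(152340 - 101*24) = (-210452/384251 + 79)*(152340 - 2424) = (30145377/384251)*149916 = 4519274338332/384251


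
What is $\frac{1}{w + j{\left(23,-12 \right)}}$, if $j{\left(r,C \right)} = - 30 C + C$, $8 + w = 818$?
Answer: $\frac{1}{1158} \approx 0.00086356$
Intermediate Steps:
$w = 810$ ($w = -8 + 818 = 810$)
$j{\left(r,C \right)} = - 29 C$
$\frac{1}{w + j{\left(23,-12 \right)}} = \frac{1}{810 - -348} = \frac{1}{810 + 348} = \frac{1}{1158}$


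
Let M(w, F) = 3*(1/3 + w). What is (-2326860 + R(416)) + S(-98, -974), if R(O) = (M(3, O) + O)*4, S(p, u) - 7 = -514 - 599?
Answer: -2326262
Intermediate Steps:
S(p, u) = -1106 (S(p, u) = 7 + (-514 - 599) = 7 - 1113 = -1106)
M(w, F) = 1 + 3*w (M(w, F) = 3*(⅓ + w) = 1 + 3*w)
R(O) = 40 + 4*O (R(O) = ((1 + 3*3) + O)*4 = ((1 + 9) + O)*4 = (10 + O)*4 = 40 + 4*O)
(-2326860 + R(416)) + S(-98, -974) = (-2326860 + (40 + 4*416)) - 1106 = (-2326860 + (40 + 1664)) - 1106 = (-2326860 + 1704) - 1106 = -2325156 - 1106 = -2326262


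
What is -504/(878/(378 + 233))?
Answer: -153972/439 ≈ -350.73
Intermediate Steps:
-504/(878/(378 + 233)) = -504/(878/611) = -504/(878*(1/611)) = -504/878/611 = -504*611/878 = -153972/439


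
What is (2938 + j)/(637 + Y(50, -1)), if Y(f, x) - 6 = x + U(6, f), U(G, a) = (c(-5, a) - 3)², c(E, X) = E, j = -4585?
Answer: -1647/706 ≈ -2.3329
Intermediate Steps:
U(G, a) = 64 (U(G, a) = (-5 - 3)² = (-8)² = 64)
Y(f, x) = 70 + x (Y(f, x) = 6 + (x + 64) = 6 + (64 + x) = 70 + x)
(2938 + j)/(637 + Y(50, -1)) = (2938 - 4585)/(637 + (70 - 1)) = -1647/(637 + 69) = -1647/706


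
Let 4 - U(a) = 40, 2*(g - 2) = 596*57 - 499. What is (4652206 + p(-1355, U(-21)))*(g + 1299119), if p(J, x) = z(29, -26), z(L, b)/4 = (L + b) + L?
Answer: 6121808586405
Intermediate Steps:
g = 33477/2 (g = 2 + (596*57 - 499)/2 = 2 + (33972 - 499)/2 = 2 + (½)*33473 = 2 + 33473/2 = 33477/2 ≈ 16739.)
z(L, b) = 4*b + 8*L (z(L, b) = 4*((L + b) + L) = 4*(b + 2*L) = 4*b + 8*L)
U(a) = -36 (U(a) = 4 - 1*40 = 4 - 40 = -36)
p(J, x) = 128 (p(J, x) = 4*(-26) + 8*29 = -104 + 232 = 128)
(4652206 + p(-1355, U(-21)))*(g + 1299119) = (4652206 + 128)*(33477/2 + 1299119) = 4652334*(2631715/2) = 6121808586405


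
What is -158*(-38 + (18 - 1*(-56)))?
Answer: -5688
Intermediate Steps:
-158*(-38 + (18 - 1*(-56))) = -158*(-38 + (18 + 56)) = -158*(-38 + 74) = -158*36 = -5688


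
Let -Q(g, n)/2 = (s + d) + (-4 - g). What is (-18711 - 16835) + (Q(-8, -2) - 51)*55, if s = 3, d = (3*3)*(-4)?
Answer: -35161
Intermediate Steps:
d = -36 (d = 9*(-4) = -36)
Q(g, n) = 74 + 2*g (Q(g, n) = -2*((3 - 36) + (-4 - g)) = -2*(-33 + (-4 - g)) = -2*(-37 - g) = 74 + 2*g)
(-18711 - 16835) + (Q(-8, -2) - 51)*55 = (-18711 - 16835) + ((74 + 2*(-8)) - 51)*55 = -35546 + ((74 - 16) - 51)*55 = -35546 + (58 - 51)*55 = -35546 + 7*55 = -35546 + 385 = -35161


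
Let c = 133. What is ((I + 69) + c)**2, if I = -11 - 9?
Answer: 33124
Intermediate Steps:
I = -20
((I + 69) + c)**2 = ((-20 + 69) + 133)**2 = (49 + 133)**2 = 182**2 = 33124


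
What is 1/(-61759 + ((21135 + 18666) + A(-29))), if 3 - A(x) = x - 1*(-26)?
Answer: -1/21952 ≈ -4.5554e-5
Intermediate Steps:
A(x) = -23 - x (A(x) = 3 - (x - 1*(-26)) = 3 - (x + 26) = 3 - (26 + x) = 3 + (-26 - x) = -23 - x)
1/(-61759 + ((21135 + 18666) + A(-29))) = 1/(-61759 + ((21135 + 18666) + (-23 - 1*(-29)))) = 1/(-61759 + (39801 + (-23 + 29))) = 1/(-61759 + (39801 + 6)) = 1/(-61759 + 39807) = 1/(-21952) = -1/21952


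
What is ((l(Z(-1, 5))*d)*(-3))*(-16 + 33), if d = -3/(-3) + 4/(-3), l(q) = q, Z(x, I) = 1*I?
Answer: 85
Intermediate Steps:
Z(x, I) = I
d = -⅓ (d = -3*(-⅓) + 4*(-⅓) = 1 - 4/3 = -⅓ ≈ -0.33333)
((l(Z(-1, 5))*d)*(-3))*(-16 + 33) = ((5*(-⅓))*(-3))*(-16 + 33) = -5/3*(-3)*17 = 5*17 = 85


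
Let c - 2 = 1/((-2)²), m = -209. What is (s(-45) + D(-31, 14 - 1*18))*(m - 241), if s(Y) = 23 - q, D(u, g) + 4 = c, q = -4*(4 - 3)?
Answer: -22725/2 ≈ -11363.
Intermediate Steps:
q = -4 (q = -4*1 = -4)
c = 9/4 (c = 2 + 1/((-2)²) = 2 + 1/4 = 2 + ¼ = 9/4 ≈ 2.2500)
D(u, g) = -7/4 (D(u, g) = -4 + 9/4 = -7/4)
s(Y) = 27 (s(Y) = 23 - 1*(-4) = 23 + 4 = 27)
(s(-45) + D(-31, 14 - 1*18))*(m - 241) = (27 - 7/4)*(-209 - 241) = (101/4)*(-450) = -22725/2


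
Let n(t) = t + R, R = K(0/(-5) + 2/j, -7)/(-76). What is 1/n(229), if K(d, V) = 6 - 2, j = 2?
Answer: 19/4350 ≈ 0.0043678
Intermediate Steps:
K(d, V) = 4
R = -1/19 (R = 4/(-76) = 4*(-1/76) = -1/19 ≈ -0.052632)
n(t) = -1/19 + t (n(t) = t - 1/19 = -1/19 + t)
1/n(229) = 1/(-1/19 + 229) = 1/(4350/19) = 19/4350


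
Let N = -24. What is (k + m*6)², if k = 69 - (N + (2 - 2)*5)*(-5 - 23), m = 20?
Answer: 233289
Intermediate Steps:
k = -603 (k = 69 - (-24 + (2 - 2)*5)*(-5 - 23) = 69 - (-24 + 0*5)*(-28) = 69 - (-24 + 0)*(-28) = 69 - (-24)*(-28) = 69 - 1*672 = 69 - 672 = -603)
(k + m*6)² = (-603 + 20*6)² = (-603 + 120)² = (-483)² = 233289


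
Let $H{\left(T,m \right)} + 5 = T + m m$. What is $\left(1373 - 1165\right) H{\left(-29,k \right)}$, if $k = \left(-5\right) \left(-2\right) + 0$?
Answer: $13728$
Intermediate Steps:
$k = 10$ ($k = 10 + 0 = 10$)
$H{\left(T,m \right)} = -5 + T + m^{2}$ ($H{\left(T,m \right)} = -5 + \left(T + m m\right) = -5 + \left(T + m^{2}\right) = -5 + T + m^{2}$)
$\left(1373 - 1165\right) H{\left(-29,k \right)} = \left(1373 - 1165\right) \left(-5 - 29 + 10^{2}\right) = 208 \left(-5 - 29 + 100\right) = 208 \cdot 66 = 13728$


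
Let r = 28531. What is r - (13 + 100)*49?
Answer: 22994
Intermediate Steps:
r - (13 + 100)*49 = 28531 - (13 + 100)*49 = 28531 - 113*49 = 28531 - 1*5537 = 28531 - 5537 = 22994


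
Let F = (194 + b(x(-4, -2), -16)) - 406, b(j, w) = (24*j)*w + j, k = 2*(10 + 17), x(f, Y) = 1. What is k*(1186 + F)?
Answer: 31914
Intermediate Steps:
k = 54 (k = 2*27 = 54)
b(j, w) = j + 24*j*w (b(j, w) = 24*j*w + j = j + 24*j*w)
F = -595 (F = (194 + 1*(1 + 24*(-16))) - 406 = (194 + 1*(1 - 384)) - 406 = (194 + 1*(-383)) - 406 = (194 - 383) - 406 = -189 - 406 = -595)
k*(1186 + F) = 54*(1186 - 595) = 54*591 = 31914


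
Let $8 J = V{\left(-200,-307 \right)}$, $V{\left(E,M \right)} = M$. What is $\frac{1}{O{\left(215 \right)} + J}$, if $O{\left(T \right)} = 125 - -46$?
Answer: $\frac{8}{1061} \approx 0.0075401$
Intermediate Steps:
$J = - \frac{307}{8}$ ($J = \frac{1}{8} \left(-307\right) = - \frac{307}{8} \approx -38.375$)
$O{\left(T \right)} = 171$ ($O{\left(T \right)} = 125 + 46 = 171$)
$\frac{1}{O{\left(215 \right)} + J} = \frac{1}{171 - \frac{307}{8}} = \frac{1}{\frac{1061}{8}} = \frac{8}{1061}$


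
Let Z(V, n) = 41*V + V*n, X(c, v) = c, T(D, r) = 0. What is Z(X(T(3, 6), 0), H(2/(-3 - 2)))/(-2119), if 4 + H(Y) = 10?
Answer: 0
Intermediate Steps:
H(Y) = 6 (H(Y) = -4 + 10 = 6)
Z(X(T(3, 6), 0), H(2/(-3 - 2)))/(-2119) = (0*(41 + 6))/(-2119) = (0*47)*(-1/2119) = 0*(-1/2119) = 0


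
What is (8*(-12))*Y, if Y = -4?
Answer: 384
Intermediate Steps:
(8*(-12))*Y = (8*(-12))*(-4) = -96*(-4) = 384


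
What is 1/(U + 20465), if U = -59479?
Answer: -1/39014 ≈ -2.5632e-5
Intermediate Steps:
1/(U + 20465) = 1/(-59479 + 20465) = 1/(-39014) = -1/39014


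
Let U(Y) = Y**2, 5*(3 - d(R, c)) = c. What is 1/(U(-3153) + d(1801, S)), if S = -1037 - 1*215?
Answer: 5/49708312 ≈ 1.0059e-7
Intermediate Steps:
S = -1252 (S = -1037 - 215 = -1252)
d(R, c) = 3 - c/5
1/(U(-3153) + d(1801, S)) = 1/((-3153)**2 + (3 - 1/5*(-1252))) = 1/(9941409 + (3 + 1252/5)) = 1/(9941409 + 1267/5) = 1/(49708312/5) = 5/49708312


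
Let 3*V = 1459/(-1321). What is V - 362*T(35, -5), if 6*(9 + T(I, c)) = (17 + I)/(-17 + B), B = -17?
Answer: 75228847/22457 ≈ 3349.9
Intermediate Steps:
T(I, c) = -109/12 - I/204 (T(I, c) = -9 + ((17 + I)/(-17 - 17))/6 = -9 + ((17 + I)/(-34))/6 = -9 + ((17 + I)*(-1/34))/6 = -9 + (-1/2 - I/34)/6 = -9 + (-1/12 - I/204) = -109/12 - I/204)
V = -1459/3963 (V = (1459/(-1321))/3 = (1459*(-1/1321))/3 = (1/3)*(-1459/1321) = -1459/3963 ≈ -0.36816)
V - 362*T(35, -5) = -1459/3963 - 362*(-109/12 - 1/204*35) = -1459/3963 - 362*(-109/12 - 35/204) = -1459/3963 - 362*(-472/51) = -1459/3963 + 170864/51 = 75228847/22457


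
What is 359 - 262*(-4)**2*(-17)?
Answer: 71623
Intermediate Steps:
359 - 262*(-4)**2*(-17) = 359 - 4192*(-17) = 359 - 262*(-272) = 359 + 71264 = 71623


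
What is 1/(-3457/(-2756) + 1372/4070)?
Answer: 5608460/8925611 ≈ 0.62836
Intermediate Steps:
1/(-3457/(-2756) + 1372/4070) = 1/(-3457*(-1/2756) + 1372*(1/4070)) = 1/(3457/2756 + 686/2035) = 1/(8925611/5608460) = 5608460/8925611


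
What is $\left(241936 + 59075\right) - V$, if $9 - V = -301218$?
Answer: $-216$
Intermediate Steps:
$V = 301227$ ($V = 9 - -301218 = 9 + 301218 = 301227$)
$\left(241936 + 59075\right) - V = \left(241936 + 59075\right) - 301227 = 301011 - 301227 = -216$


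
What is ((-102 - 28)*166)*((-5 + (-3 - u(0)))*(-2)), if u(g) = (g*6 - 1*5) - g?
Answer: -129480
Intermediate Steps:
u(g) = -5 + 5*g (u(g) = (6*g - 5) - g = (-5 + 6*g) - g = -5 + 5*g)
((-102 - 28)*166)*((-5 + (-3 - u(0)))*(-2)) = ((-102 - 28)*166)*((-5 + (-3 - (-5 + 5*0)))*(-2)) = (-130*166)*((-5 + (-3 - (-5 + 0)))*(-2)) = -21580*(-5 + (-3 - 1*(-5)))*(-2) = -21580*(-5 + (-3 + 5))*(-2) = -21580*(-5 + 2)*(-2) = -(-64740)*(-2) = -21580*6 = -129480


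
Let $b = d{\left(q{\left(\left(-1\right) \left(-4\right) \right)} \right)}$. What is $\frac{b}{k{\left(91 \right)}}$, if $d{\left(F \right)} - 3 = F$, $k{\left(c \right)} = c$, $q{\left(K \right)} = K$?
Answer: $\frac{1}{13} \approx 0.076923$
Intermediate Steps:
$d{\left(F \right)} = 3 + F$
$b = 7$ ($b = 3 - -4 = 3 + 4 = 7$)
$\frac{b}{k{\left(91 \right)}} = \frac{7}{91} = 7 \cdot \frac{1}{91} = \frac{1}{13}$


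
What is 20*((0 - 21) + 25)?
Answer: 80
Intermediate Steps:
20*((0 - 21) + 25) = 20*(-21 + 25) = 20*4 = 80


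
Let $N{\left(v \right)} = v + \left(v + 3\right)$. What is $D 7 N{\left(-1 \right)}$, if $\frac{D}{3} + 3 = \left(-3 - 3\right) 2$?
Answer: $-315$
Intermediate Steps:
$D = -45$ ($D = -9 + 3 \left(-3 - 3\right) 2 = -9 + 3 \left(\left(-6\right) 2\right) = -9 + 3 \left(-12\right) = -9 - 36 = -45$)
$N{\left(v \right)} = 3 + 2 v$ ($N{\left(v \right)} = v + \left(3 + v\right) = 3 + 2 v$)
$D 7 N{\left(-1 \right)} = \left(-45\right) 7 \left(3 + 2 \left(-1\right)\right) = - 315 \left(3 - 2\right) = \left(-315\right) 1 = -315$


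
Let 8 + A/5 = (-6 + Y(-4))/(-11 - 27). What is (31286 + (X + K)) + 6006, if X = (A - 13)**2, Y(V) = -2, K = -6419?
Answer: 12119322/361 ≈ 33572.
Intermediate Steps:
A = -740/19 (A = -40 + 5*((-6 - 2)/(-11 - 27)) = -40 + 5*(-8/(-38)) = -40 + 5*(-8*(-1/38)) = -40 + 5*(4/19) = -40 + 20/19 = -740/19 ≈ -38.947)
X = 974169/361 (X = (-740/19 - 13)**2 = (-987/19)**2 = 974169/361 ≈ 2698.5)
(31286 + (X + K)) + 6006 = (31286 + (974169/361 - 6419)) + 6006 = (31286 - 1343090/361) + 6006 = 9951156/361 + 6006 = 12119322/361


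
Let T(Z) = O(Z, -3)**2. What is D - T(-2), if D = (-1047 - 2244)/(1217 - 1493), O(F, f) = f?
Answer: 269/92 ≈ 2.9239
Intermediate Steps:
T(Z) = 9 (T(Z) = (-3)**2 = 9)
D = 1097/92 (D = -3291/(-276) = -3291*(-1/276) = 1097/92 ≈ 11.924)
D - T(-2) = 1097/92 - 1*9 = 1097/92 - 9 = 269/92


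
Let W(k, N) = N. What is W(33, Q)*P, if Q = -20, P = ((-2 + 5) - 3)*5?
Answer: 0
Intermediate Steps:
P = 0 (P = (3 - 3)*5 = 0*5 = 0)
W(33, Q)*P = -20*0 = 0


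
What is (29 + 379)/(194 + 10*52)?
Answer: 4/7 ≈ 0.57143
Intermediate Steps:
(29 + 379)/(194 + 10*52) = 408/(194 + 520) = 408/714 = 408*(1/714) = 4/7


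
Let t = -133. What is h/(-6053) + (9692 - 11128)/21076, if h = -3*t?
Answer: -4275358/31893257 ≈ -0.13405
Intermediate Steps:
h = 399 (h = -3*(-133) = 399)
h/(-6053) + (9692 - 11128)/21076 = 399/(-6053) + (9692 - 11128)/21076 = 399*(-1/6053) - 1436*1/21076 = -399/6053 - 359/5269 = -4275358/31893257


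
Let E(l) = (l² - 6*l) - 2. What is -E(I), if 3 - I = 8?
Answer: -53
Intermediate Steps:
I = -5 (I = 3 - 1*8 = 3 - 8 = -5)
E(l) = -2 + l² - 6*l
-E(I) = -(-2 + (-5)² - 6*(-5)) = -(-2 + 25 + 30) = -1*53 = -53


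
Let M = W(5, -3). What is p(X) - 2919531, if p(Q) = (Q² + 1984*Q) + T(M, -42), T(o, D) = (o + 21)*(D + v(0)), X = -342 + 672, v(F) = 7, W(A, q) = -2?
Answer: -2156576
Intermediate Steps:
X = 330
M = -2
T(o, D) = (7 + D)*(21 + o) (T(o, D) = (o + 21)*(D + 7) = (21 + o)*(7 + D) = (7 + D)*(21 + o))
p(Q) = -665 + Q² + 1984*Q (p(Q) = (Q² + 1984*Q) + (147 + 7*(-2) + 21*(-42) - 42*(-2)) = (Q² + 1984*Q) + (147 - 14 - 882 + 84) = (Q² + 1984*Q) - 665 = -665 + Q² + 1984*Q)
p(X) - 2919531 = (-665 + 330² + 1984*330) - 2919531 = (-665 + 108900 + 654720) - 2919531 = 762955 - 2919531 = -2156576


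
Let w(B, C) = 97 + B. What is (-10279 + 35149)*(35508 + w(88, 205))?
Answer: 887684910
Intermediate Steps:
(-10279 + 35149)*(35508 + w(88, 205)) = (-10279 + 35149)*(35508 + (97 + 88)) = 24870*(35508 + 185) = 24870*35693 = 887684910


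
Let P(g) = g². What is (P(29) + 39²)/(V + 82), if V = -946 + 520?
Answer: -1181/172 ≈ -6.8663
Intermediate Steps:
V = -426
(P(29) + 39²)/(V + 82) = (29² + 39²)/(-426 + 82) = (841 + 1521)/(-344) = 2362*(-1/344) = -1181/172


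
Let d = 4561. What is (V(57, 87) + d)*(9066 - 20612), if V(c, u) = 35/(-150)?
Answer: -789879179/15 ≈ -5.2659e+7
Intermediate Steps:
V(c, u) = -7/30 (V(c, u) = 35*(-1/150) = -7/30)
(V(57, 87) + d)*(9066 - 20612) = (-7/30 + 4561)*(9066 - 20612) = (136823/30)*(-11546) = -789879179/15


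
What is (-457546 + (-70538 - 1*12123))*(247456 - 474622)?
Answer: 122716663362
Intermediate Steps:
(-457546 + (-70538 - 1*12123))*(247456 - 474622) = (-457546 + (-70538 - 12123))*(-227166) = (-457546 - 82661)*(-227166) = -540207*(-227166) = 122716663362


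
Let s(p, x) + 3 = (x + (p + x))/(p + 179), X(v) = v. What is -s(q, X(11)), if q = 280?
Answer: 1075/459 ≈ 2.3420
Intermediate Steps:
s(p, x) = -3 + (p + 2*x)/(179 + p) (s(p, x) = -3 + (x + (p + x))/(p + 179) = -3 + (p + 2*x)/(179 + p))
-s(q, X(11)) = -(-537 - 2*280 + 2*11)/(179 + 280) = -(-537 - 560 + 22)/459 = -(-1075)/459 = -1*(-1075/459) = 1075/459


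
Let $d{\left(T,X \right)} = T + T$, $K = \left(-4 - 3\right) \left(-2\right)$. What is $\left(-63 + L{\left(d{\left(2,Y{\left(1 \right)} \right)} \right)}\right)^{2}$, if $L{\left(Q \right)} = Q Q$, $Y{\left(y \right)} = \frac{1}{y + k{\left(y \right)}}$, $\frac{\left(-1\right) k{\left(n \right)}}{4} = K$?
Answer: $2209$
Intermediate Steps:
$K = 14$ ($K = \left(-7\right) \left(-2\right) = 14$)
$k{\left(n \right)} = -56$ ($k{\left(n \right)} = \left(-4\right) 14 = -56$)
$Y{\left(y \right)} = \frac{1}{-56 + y}$ ($Y{\left(y \right)} = \frac{1}{y - 56} = \frac{1}{-56 + y}$)
$d{\left(T,X \right)} = 2 T$
$L{\left(Q \right)} = Q^{2}$
$\left(-63 + L{\left(d{\left(2,Y{\left(1 \right)} \right)} \right)}\right)^{2} = \left(-63 + \left(2 \cdot 2\right)^{2}\right)^{2} = \left(-63 + 4^{2}\right)^{2} = \left(-63 + 16\right)^{2} = \left(-47\right)^{2} = 2209$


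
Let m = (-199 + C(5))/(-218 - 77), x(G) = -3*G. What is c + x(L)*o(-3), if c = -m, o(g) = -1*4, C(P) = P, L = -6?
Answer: -21434/295 ≈ -72.658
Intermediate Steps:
m = 194/295 (m = (-199 + 5)/(-218 - 77) = -194/(-295) = -194*(-1/295) = 194/295 ≈ 0.65763)
o(g) = -4
c = -194/295 (c = -1*194/295 = -194/295 ≈ -0.65763)
c + x(L)*o(-3) = -194/295 - 3*(-6)*(-4) = -194/295 + 18*(-4) = -194/295 - 72 = -21434/295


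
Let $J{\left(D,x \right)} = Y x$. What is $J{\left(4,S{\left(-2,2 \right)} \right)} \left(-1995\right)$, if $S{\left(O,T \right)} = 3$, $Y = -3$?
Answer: $17955$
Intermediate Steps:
$J{\left(D,x \right)} = - 3 x$
$J{\left(4,S{\left(-2,2 \right)} \right)} \left(-1995\right) = \left(-3\right) 3 \left(-1995\right) = \left(-9\right) \left(-1995\right) = 17955$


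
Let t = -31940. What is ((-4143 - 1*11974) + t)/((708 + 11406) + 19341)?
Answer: -16019/10485 ≈ -1.5278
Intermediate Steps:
((-4143 - 1*11974) + t)/((708 + 11406) + 19341) = ((-4143 - 1*11974) - 31940)/((708 + 11406) + 19341) = ((-4143 - 11974) - 31940)/(12114 + 19341) = (-16117 - 31940)/31455 = -48057*1/31455 = -16019/10485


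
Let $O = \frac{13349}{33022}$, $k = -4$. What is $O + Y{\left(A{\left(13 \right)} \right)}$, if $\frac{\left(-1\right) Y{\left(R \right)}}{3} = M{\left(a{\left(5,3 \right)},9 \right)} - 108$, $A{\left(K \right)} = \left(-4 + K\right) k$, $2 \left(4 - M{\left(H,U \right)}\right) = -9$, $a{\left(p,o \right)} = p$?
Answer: $\frac{4935208}{16511} \approx 298.9$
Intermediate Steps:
$M{\left(H,U \right)} = \frac{17}{2}$ ($M{\left(H,U \right)} = 4 - - \frac{9}{2} = 4 + \frac{9}{2} = \frac{17}{2}$)
$A{\left(K \right)} = 16 - 4 K$ ($A{\left(K \right)} = \left(-4 + K\right) \left(-4\right) = 16 - 4 K$)
$Y{\left(R \right)} = \frac{597}{2}$ ($Y{\left(R \right)} = - 3 \left(\frac{17}{2} - 108\right) = \left(-3\right) \left(- \frac{199}{2}\right) = \frac{597}{2}$)
$O = \frac{13349}{33022}$ ($O = 13349 \cdot \frac{1}{33022} = \frac{13349}{33022} \approx 0.40425$)
$O + Y{\left(A{\left(13 \right)} \right)} = \frac{13349}{33022} + \frac{597}{2} = \frac{4935208}{16511}$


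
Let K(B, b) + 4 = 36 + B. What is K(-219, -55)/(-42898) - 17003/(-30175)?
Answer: 735037419/1294447150 ≈ 0.56784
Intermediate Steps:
K(B, b) = 32 + B (K(B, b) = -4 + (36 + B) = 32 + B)
K(-219, -55)/(-42898) - 17003/(-30175) = (32 - 219)/(-42898) - 17003/(-30175) = -187*(-1/42898) - 17003*(-1/30175) = 187/42898 + 17003/30175 = 735037419/1294447150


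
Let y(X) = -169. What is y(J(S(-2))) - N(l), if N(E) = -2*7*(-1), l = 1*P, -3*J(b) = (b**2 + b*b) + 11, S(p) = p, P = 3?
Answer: -183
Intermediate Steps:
J(b) = -11/3 - 2*b**2/3 (J(b) = -((b**2 + b*b) + 11)/3 = -((b**2 + b**2) + 11)/3 = -(2*b**2 + 11)/3 = -(11 + 2*b**2)/3 = -11/3 - 2*b**2/3)
l = 3 (l = 1*3 = 3)
N(E) = 14 (N(E) = -14*(-1) = 14)
y(J(S(-2))) - N(l) = -169 - 1*14 = -169 - 14 = -183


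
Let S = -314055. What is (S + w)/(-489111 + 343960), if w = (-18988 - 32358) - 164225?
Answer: 529626/145151 ≈ 3.6488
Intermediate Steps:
w = -215571 (w = -51346 - 164225 = -215571)
(S + w)/(-489111 + 343960) = (-314055 - 215571)/(-489111 + 343960) = -529626/(-145151) = -529626*(-1/145151) = 529626/145151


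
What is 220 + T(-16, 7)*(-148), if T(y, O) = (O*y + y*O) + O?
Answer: 32336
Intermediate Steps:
T(y, O) = O + 2*O*y (T(y, O) = (O*y + O*y) + O = 2*O*y + O = O + 2*O*y)
220 + T(-16, 7)*(-148) = 220 + (7*(1 + 2*(-16)))*(-148) = 220 + (7*(1 - 32))*(-148) = 220 + (7*(-31))*(-148) = 220 - 217*(-148) = 220 + 32116 = 32336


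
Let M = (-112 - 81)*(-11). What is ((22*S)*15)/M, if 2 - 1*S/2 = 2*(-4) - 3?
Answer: 780/193 ≈ 4.0415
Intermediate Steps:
S = 26 (S = 4 - 2*(2*(-4) - 3) = 4 - 2*(-8 - 3) = 4 - 2*(-11) = 4 + 22 = 26)
M = 2123 (M = -193*(-11) = 2123)
((22*S)*15)/M = ((22*26)*15)/2123 = (572*15)*(1/2123) = 8580*(1/2123) = 780/193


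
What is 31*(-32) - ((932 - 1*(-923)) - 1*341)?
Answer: -2506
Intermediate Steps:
31*(-32) - ((932 - 1*(-923)) - 1*341) = -992 - ((932 + 923) - 341) = -992 - (1855 - 341) = -992 - 1*1514 = -992 - 1514 = -2506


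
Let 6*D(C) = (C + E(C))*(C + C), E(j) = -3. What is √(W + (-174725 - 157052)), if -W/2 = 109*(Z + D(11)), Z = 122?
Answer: I*√3282909/3 ≈ 603.96*I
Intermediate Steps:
D(C) = C*(-3 + C)/3 (D(C) = ((C - 3)*(C + C))/6 = ((-3 + C)*(2*C))/6 = (2*C*(-3 + C))/6 = C*(-3 + C)/3)
W = -98972/3 (W = -218*(122 + (⅓)*11*(-3 + 11)) = -218*(122 + (⅓)*11*8) = -218*(122 + 88/3) = -218*454/3 = -2*49486/3 = -98972/3 ≈ -32991.)
√(W + (-174725 - 157052)) = √(-98972/3 + (-174725 - 157052)) = √(-98972/3 - 331777) = √(-1094303/3) = I*√3282909/3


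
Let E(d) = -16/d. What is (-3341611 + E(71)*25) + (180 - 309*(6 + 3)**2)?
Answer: -239019060/71 ≈ -3.3665e+6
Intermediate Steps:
(-3341611 + E(71)*25) + (180 - 309*(6 + 3)**2) = (-3341611 - 16/71*25) + (180 - 309*(6 + 3)**2) = (-3341611 - 16*1/71*25) + (180 - 309*9**2) = (-3341611 - 16/71*25) + (180 - 309*81) = (-3341611 - 400/71) + (180 - 25029) = -237254781/71 - 24849 = -239019060/71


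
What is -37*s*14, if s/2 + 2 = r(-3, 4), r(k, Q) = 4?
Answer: -2072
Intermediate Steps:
s = 4 (s = -4 + 2*4 = -4 + 8 = 4)
-37*s*14 = -37*4*14 = -148*14 = -2072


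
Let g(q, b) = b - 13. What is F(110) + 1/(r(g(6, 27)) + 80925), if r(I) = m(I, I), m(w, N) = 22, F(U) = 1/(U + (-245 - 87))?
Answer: -80725/17970234 ≈ -0.0044921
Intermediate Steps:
F(U) = 1/(-332 + U) (F(U) = 1/(U - 332) = 1/(-332 + U))
g(q, b) = -13 + b
r(I) = 22
F(110) + 1/(r(g(6, 27)) + 80925) = 1/(-332 + 110) + 1/(22 + 80925) = 1/(-222) + 1/80947 = -1/222 + 1/80947 = -80725/17970234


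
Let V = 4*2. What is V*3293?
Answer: 26344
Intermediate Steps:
V = 8
V*3293 = 8*3293 = 26344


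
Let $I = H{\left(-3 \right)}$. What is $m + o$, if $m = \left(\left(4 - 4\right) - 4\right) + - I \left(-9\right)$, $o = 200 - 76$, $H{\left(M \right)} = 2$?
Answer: $138$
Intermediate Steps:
$I = 2$
$o = 124$
$m = 14$ ($m = \left(\left(4 - 4\right) - 4\right) + \left(-1\right) 2 \left(-9\right) = \left(0 - 4\right) - -18 = -4 + 18 = 14$)
$m + o = 14 + 124 = 138$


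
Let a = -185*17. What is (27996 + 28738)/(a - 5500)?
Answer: -2986/455 ≈ -6.5626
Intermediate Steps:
a = -3145
(27996 + 28738)/(a - 5500) = (27996 + 28738)/(-3145 - 5500) = 56734/(-8645) = 56734*(-1/8645) = -2986/455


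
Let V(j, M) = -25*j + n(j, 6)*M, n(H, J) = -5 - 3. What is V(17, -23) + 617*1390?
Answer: 857389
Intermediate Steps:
n(H, J) = -8
V(j, M) = -25*j - 8*M
V(17, -23) + 617*1390 = (-25*17 - 8*(-23)) + 617*1390 = (-425 + 184) + 857630 = -241 + 857630 = 857389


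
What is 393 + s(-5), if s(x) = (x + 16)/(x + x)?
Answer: 3919/10 ≈ 391.90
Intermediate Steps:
s(x) = (16 + x)/(2*x) (s(x) = (16 + x)/((2*x)) = (16 + x)*(1/(2*x)) = (16 + x)/(2*x))
393 + s(-5) = 393 + (½)*(16 - 5)/(-5) = 393 + (½)*(-⅕)*11 = 393 - 11/10 = 3919/10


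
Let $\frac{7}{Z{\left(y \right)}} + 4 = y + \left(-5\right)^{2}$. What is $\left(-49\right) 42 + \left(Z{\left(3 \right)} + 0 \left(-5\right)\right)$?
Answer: $- \frac{49385}{24} \approx -2057.7$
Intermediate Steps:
$Z{\left(y \right)} = \frac{7}{21 + y}$ ($Z{\left(y \right)} = \frac{7}{-4 + \left(y + \left(-5\right)^{2}\right)} = \frac{7}{-4 + \left(y + 25\right)} = \frac{7}{-4 + \left(25 + y\right)} = \frac{7}{21 + y}$)
$\left(-49\right) 42 + \left(Z{\left(3 \right)} + 0 \left(-5\right)\right) = \left(-49\right) 42 + \left(\frac{7}{21 + 3} + 0 \left(-5\right)\right) = -2058 + \left(\frac{7}{24} + 0\right) = -2058 + \frac{7}{24} = - \frac{49385}{24}$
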